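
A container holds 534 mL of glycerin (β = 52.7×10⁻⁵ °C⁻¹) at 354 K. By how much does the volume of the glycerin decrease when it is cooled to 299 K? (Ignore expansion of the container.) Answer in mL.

|ΔT| = |299 − 354| = 55 K
ΔV = βV₀ΔT = (52.7×10⁻⁵)(534)(55) = 15.5 mL

ΔV = 15.5 mL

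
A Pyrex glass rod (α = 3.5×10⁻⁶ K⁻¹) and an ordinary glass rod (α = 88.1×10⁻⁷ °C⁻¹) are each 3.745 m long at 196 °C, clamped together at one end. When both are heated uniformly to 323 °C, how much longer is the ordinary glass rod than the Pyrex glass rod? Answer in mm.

2.53 mm

ΔT = 127 K
Pyrex glass: ΔL = 3.5×10⁻⁶ × 3.745 m × 127 = 1.6647×10⁻³ m = 1.6647 mm
ordinary glass: ΔL = 88.1×10⁻⁷ × 3.745 m × 127 = 4.1902×10⁻³ m = 4.1902 mm
difference = 4.1902 − 1.6647 = 2.5255 mm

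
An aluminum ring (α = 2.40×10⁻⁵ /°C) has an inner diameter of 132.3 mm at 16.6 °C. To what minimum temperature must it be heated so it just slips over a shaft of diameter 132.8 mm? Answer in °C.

Required Δd = 132.8 − 132.3 = 0.5 mm
Δd = αd₀ΔT ⇒ ΔT = Δd/(αd₀) = 0.5 / (2.40×10⁻⁵ × 132.3) = 157.47 K
T_min = 16.6 + 157.47 = 174.07 °C

T = 174 °C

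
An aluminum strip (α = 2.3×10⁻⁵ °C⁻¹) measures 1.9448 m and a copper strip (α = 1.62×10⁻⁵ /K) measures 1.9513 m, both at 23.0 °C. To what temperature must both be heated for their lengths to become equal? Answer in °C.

T = 518.5 °C

Equal length when α₁L₁ΔT − α₂L₂ΔT = L₂ − L₁ = 6.50×10⁻³ m
α₁L₁ = 4.47304×10⁻⁵, α₂L₂ = 3.161106×10⁻⁵ → Δ(αL) = 1.311934×10⁻⁵ m/K
ΔT = 6.50×10⁻³ / 1.311934×10⁻⁵ = 495.452 K, so T = 23.0 + 495.452 = 518.452 °C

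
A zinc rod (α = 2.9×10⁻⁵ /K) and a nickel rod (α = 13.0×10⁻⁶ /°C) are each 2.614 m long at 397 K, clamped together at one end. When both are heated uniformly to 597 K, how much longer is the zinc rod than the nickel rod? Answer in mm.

ΔT = 200 K
zinc: ΔL = 2.9×10⁻⁵ × 2.614 m × 200 = 1.5161×10⁻² m = 15.161 mm
nickel: ΔL = 13.0×10⁻⁶ × 2.614 m × 200 = 6.7964×10⁻³ m = 6.7964 mm
difference = 15.161 − 6.7964 = 8.3646 mm

8.36 mm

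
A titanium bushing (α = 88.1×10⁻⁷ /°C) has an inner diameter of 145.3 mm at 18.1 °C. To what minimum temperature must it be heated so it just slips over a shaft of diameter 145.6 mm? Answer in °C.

T = 252 °C

Required Δd = 145.6 − 145.3 = 0.3 mm
Δd = αd₀ΔT ⇒ ΔT = Δd/(αd₀) = 0.3 / (88.1×10⁻⁷ × 145.3) = 234.36 K
T_min = 18.1 + 234.36 = 252.46 °C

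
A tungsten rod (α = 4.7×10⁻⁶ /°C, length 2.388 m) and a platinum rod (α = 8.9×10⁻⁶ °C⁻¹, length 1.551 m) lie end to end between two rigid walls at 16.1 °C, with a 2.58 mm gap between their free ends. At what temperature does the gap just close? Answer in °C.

T = 119 °C

α₁L₁ = 1.12236×10⁻⁵ m/K, α₂L₂ = 1.38039×10⁻⁵ m/K → total 2.50275×10⁻⁵ m/K
ΔT = g/(α₁L₁+α₂L₂) = 2.58×10⁻³ / 2.50275×10⁻⁵ = 103.09 K
T = 16.1 + 103.09 = 119.19 °C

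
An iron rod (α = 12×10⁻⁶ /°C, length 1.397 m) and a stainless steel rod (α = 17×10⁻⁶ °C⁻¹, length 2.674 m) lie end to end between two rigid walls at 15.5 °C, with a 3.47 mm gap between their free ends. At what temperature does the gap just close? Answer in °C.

α₁L₁ = 1.6764×10⁻⁵ m/K, α₂L₂ = 4.5458×10⁻⁵ m/K → total 6.2222×10⁻⁵ m/K
ΔT = g/(α₁L₁+α₂L₂) = 3.47×10⁻³ / 6.2222×10⁻⁵ = 55.768 K
T = 15.5 + 55.768 = 71.268 °C

T = 71.3 °C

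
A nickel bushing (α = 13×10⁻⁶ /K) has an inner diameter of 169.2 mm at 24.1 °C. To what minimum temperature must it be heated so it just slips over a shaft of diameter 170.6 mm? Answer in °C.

T = 661 °C

Required Δd = 170.6 − 169.2 = 1.4 mm
Δd = αd₀ΔT ⇒ ΔT = Δd/(αd₀) = 1.4 / (13×10⁻⁶ × 169.2) = 636.48 K
T_min = 24.1 + 636.48 = 660.58 °C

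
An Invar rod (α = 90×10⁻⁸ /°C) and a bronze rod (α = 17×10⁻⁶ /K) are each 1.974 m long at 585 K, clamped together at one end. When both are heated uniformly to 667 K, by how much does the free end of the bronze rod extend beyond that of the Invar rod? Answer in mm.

2.61 mm

ΔT = 82 K
Invar: ΔL = 90×10⁻⁸ × 1.974 m × 82 = 1.4568×10⁻⁴ m = 0.14568 mm
bronze: ΔL = 17×10⁻⁶ × 1.974 m × 82 = 2.7518×10⁻³ m = 2.7518 mm
difference = 2.7518 − 0.14568 = 2.60612 mm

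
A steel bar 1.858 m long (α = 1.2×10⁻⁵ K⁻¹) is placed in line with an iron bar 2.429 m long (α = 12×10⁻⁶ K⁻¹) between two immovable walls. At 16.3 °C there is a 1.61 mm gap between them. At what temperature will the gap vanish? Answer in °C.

Gap closes when ΔL₁ + ΔL₂ = 1.61 mm = 1.61×10⁻³ m
(α₁L₁ + α₂L₂)ΔT = g
α₁L₁ + α₂L₂ = 1.2×10⁻⁵×1.858 + 12×10⁻⁶×2.429 = 5.1444×10⁻⁵ m/K
ΔT = 1.61×10⁻³ / 5.1444×10⁻⁵ = 31.296 K
T = 16.3 + 31.296 = 47.596 °C

T = 47.6 °C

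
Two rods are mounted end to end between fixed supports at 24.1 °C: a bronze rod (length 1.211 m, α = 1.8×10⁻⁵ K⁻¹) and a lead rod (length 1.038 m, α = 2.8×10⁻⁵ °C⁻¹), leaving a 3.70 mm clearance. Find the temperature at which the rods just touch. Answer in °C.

Gap closes when ΔL₁ + ΔL₂ = 3.70 mm = 3.70×10⁻³ m
(α₁L₁ + α₂L₂)ΔT = g
α₁L₁ + α₂L₂ = 1.8×10⁻⁵×1.211 + 2.8×10⁻⁵×1.038 = 5.0862×10⁻⁵ m/K
ΔT = 3.70×10⁻³ / 5.0862×10⁻⁵ = 72.746 K
T = 24.1 + 72.746 = 96.846 °C

T = 96.8 °C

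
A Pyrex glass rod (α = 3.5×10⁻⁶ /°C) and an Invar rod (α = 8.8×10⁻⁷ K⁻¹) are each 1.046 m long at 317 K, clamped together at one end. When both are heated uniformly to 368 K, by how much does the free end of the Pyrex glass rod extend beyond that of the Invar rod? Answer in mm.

0.140 mm

ΔT = 51 K
Pyrex glass: ΔL = 3.5×10⁻⁶ × 1.046 m × 51 = 1.8671×10⁻⁴ m = 0.18671 mm
Invar: ΔL = 8.8×10⁻⁷ × 1.046 m × 51 = 4.6944×10⁻⁵ m = 0.046944 mm
difference = 0.18671 − 0.046944 = 0.139766 mm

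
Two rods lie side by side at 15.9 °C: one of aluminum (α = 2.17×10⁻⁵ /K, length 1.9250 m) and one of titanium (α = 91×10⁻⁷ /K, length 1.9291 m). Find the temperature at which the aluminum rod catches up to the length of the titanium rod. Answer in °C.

Equal length when α₁L₁ΔT − α₂L₂ΔT = L₂ − L₁ = 4.10×10⁻³ m
α₁L₁ = 4.17725×10⁻⁵, α₂L₂ = 1.755481×10⁻⁵ → Δ(αL) = 2.421769×10⁻⁵ m/K
ΔT = 4.10×10⁻³ / 2.421769×10⁻⁵ = 169.298 K, so T = 15.9 + 169.298 = 185.198 °C

T = 185.2 °C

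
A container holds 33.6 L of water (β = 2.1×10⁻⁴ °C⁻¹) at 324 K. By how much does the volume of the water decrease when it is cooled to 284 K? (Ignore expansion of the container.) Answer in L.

|ΔT| = |284 − 324| = 40 K
ΔV = βV₀ΔT = (2.1×10⁻⁴)(33.6)(40) = 0.282 L

ΔV = 0.282 L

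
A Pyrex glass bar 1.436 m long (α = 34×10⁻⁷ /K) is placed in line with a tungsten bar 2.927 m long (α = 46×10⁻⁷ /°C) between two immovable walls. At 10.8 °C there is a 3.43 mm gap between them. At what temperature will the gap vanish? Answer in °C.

T = 198 °C

Gap closes when ΔL₁ + ΔL₂ = 3.43 mm = 3.43×10⁻³ m
(α₁L₁ + α₂L₂)ΔT = g
α₁L₁ + α₂L₂ = 34×10⁻⁷×1.436 + 46×10⁻⁷×2.927 = 1.83466×10⁻⁵ m/K
ΔT = 3.43×10⁻³ / 1.83466×10⁻⁵ = 186.96 K
T = 10.8 + 186.96 = 197.76 °C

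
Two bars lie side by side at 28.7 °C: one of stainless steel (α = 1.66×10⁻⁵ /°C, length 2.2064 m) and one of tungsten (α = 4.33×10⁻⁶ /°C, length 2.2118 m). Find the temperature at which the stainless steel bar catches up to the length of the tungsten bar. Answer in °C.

T = 228.3 °C

Equal length when α₁L₁ΔT − α₂L₂ΔT = L₂ − L₁ = 5.40×10⁻³ m
α₁L₁ = 3.662624×10⁻⁵, α₂L₂ = 9.577094×10⁻⁶ → Δ(αL) = 2.7049146×10⁻⁵ m/K
ΔT = 5.40×10⁻³ / 2.7049146×10⁻⁵ = 199.637 K, so T = 28.7 + 199.637 = 228.337 °C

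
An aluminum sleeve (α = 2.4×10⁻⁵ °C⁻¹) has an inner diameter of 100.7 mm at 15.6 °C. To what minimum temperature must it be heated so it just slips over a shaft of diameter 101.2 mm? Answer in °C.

Required Δd = 101.2 − 100.7 = 0.5 mm
Δd = αd₀ΔT ⇒ ΔT = Δd/(αd₀) = 0.5 / (2.4×10⁻⁵ × 100.7) = 206.89 K
T_min = 15.6 + 206.89 = 222.49 °C

T = 222 °C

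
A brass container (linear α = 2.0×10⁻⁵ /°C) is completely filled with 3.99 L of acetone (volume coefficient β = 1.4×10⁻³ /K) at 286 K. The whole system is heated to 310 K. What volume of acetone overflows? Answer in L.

0.128 L

The container also expands: β_container ≈ 3α = 6.0×10⁻⁵ /K
Net overflow = V₀(β_liq − 3α_cont)ΔT
β − 3α = 1.40×10⁻³ − 6.0×10⁻⁵ = 1.34×10⁻³ /K; ΔT = 24 K
ΔV = 3.99 × 1.34×10⁻³ × 24 = 0.128 L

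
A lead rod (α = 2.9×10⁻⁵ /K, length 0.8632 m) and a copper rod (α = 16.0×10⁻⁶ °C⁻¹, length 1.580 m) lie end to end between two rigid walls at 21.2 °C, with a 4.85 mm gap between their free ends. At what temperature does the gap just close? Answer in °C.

T = 118 °C

α₁L₁ = 2.50328×10⁻⁵ m/K, α₂L₂ = 2.528×10⁻⁵ m/K → total 5.03128×10⁻⁵ m/K
ΔT = g/(α₁L₁+α₂L₂) = 4.85×10⁻³ / 5.03128×10⁻⁵ = 96.40 K
T = 21.2 + 96.40 = 117.60 °C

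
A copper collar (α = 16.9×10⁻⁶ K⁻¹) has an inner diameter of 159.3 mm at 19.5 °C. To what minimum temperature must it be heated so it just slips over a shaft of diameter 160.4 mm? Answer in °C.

Required Δd = 160.4 − 159.3 = 1.1 mm
Δd = αd₀ΔT ⇒ ΔT = Δd/(αd₀) = 1.1 / (16.9×10⁻⁶ × 159.3) = 408.59 K
T_min = 19.5 + 408.59 = 428.09 °C

T = 428 °C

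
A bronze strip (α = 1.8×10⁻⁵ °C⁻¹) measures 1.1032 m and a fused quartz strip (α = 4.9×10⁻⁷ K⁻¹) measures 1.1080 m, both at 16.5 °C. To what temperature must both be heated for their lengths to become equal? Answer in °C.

L₁(1 + α₁ΔT) = L₂(1 + α₂ΔT) ⇒ ΔT = (L₂ − L₁)/(α₁L₁ − α₂L₂)
L₂ − L₁ = 1.1080 − 1.1032 = 4.80×10⁻³ m
α₁L₁ − α₂L₂ = 1.8×10⁻⁵×1.1032 − 4.9×10⁻⁷×1.1080 = 1.931468×10⁻⁵ m/K
ΔT = 4.80×10⁻³ / 1.931468×10⁻⁵ = 248.516 K
T = 16.5 + 248.516 = 265.016 °C

T = 265.0 °C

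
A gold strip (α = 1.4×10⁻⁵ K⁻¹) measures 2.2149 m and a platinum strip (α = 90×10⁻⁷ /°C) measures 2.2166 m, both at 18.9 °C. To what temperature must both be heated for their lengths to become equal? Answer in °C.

T = 172.6 °C

Equal length when α₁L₁ΔT − α₂L₂ΔT = L₂ − L₁ = 1.70×10⁻³ m
α₁L₁ = 3.10086×10⁻⁵, α₂L₂ = 1.99494×10⁻⁵ → Δ(αL) = 1.10592×10⁻⁵ m/K
ΔT = 1.70×10⁻³ / 1.10592×10⁻⁵ = 153.718 K, so T = 18.9 + 153.718 = 172.618 °C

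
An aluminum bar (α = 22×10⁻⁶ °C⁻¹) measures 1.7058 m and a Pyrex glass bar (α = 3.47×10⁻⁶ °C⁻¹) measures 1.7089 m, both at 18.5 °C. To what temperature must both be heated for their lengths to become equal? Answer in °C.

T = 116.6 °C

Equal length when α₁L₁ΔT − α₂L₂ΔT = L₂ − L₁ = 3.10×10⁻³ m
α₁L₁ = 3.75276×10⁻⁵, α₂L₂ = 5.929883×10⁻⁶ → Δ(αL) = 3.1597717×10⁻⁵ m/K
ΔT = 3.10×10⁻³ / 3.1597717×10⁻⁵ = 98.108 K, so T = 18.5 + 98.108 = 116.608 °C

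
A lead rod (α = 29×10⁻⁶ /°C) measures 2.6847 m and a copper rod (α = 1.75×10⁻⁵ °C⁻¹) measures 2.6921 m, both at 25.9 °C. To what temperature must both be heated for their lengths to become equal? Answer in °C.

T = 266.6 °C

L₁(1 + α₁ΔT) = L₂(1 + α₂ΔT) ⇒ ΔT = (L₂ − L₁)/(α₁L₁ − α₂L₂)
L₂ − L₁ = 2.6921 − 2.6847 = 7.40×10⁻³ m
α₁L₁ − α₂L₂ = 29×10⁻⁶×2.6847 − 1.75×10⁻⁵×2.6921 = 3.074455×10⁻⁵ m/K
ΔT = 7.40×10⁻³ / 3.074455×10⁻⁵ = 240.693 K
T = 25.9 + 240.693 = 266.593 °C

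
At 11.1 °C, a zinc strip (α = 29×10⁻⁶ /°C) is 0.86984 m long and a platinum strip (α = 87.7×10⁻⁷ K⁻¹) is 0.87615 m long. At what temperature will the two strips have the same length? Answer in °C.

Equal length when α₁L₁ΔT − α₂L₂ΔT = L₂ − L₁ = 6.31×10⁻³ m
α₁L₁ = 2.522536×10⁻⁵, α₂L₂ = 7.6838355×10⁻⁶ → Δ(αL) = 1.75415245×10⁻⁵ m/K
ΔT = 6.31×10⁻³ / 1.75415245×10⁻⁵ = 359.718 K, so T = 11.1 + 359.718 = 370.818 °C

T = 370.8 °C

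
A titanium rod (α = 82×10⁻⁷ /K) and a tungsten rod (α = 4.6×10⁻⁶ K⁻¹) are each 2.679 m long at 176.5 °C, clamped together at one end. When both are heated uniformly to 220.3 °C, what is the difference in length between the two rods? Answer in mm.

0.422 mm

ΔT = 43.8 K
titanium: ΔL = 82×10⁻⁷ × 2.679 m × 43.8 = 9.6219×10⁻⁴ m = 0.96219 mm
tungsten: ΔL = 4.6×10⁻⁶ × 2.679 m × 43.8 = 5.3976×10⁻⁴ m = 0.53976 mm
difference = 0.96219 − 0.53976 = 0.42243 mm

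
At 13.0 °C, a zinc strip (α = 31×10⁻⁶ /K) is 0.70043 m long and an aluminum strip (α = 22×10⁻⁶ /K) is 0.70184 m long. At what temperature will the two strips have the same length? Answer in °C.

T = 237.8 °C

L₁(1 + α₁ΔT) = L₂(1 + α₂ΔT) ⇒ ΔT = (L₂ − L₁)/(α₁L₁ − α₂L₂)
L₂ − L₁ = 0.70184 − 0.70043 = 1.41×10⁻³ m
α₁L₁ − α₂L₂ = 31×10⁻⁶×0.70043 − 22×10⁻⁶×0.70184 = 6.27285×10⁻⁶ m/K
ΔT = 1.41×10⁻³ / 6.27285×10⁻⁶ = 224.778 K
T = 13.0 + 224.778 = 237.778 °C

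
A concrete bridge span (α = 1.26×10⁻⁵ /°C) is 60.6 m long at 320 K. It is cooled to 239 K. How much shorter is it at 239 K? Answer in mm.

|ΔT| = |239 − 320| = 81 K
ΔL = αL₀ΔT = (1.26×10⁻⁵)(60.6)(81) = 6.18×10⁻² m

ΔL = 61.8 mm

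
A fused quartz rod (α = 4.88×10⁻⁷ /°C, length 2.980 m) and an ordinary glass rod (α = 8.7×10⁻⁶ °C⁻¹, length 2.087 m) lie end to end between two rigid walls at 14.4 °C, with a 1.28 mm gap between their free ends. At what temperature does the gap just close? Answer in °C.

Gap closes when ΔL₁ + ΔL₂ = 1.28 mm = 1.28×10⁻³ m
(α₁L₁ + α₂L₂)ΔT = g
α₁L₁ + α₂L₂ = 4.88×10⁻⁷×2.980 + 8.7×10⁻⁶×2.087 = 1.961114×10⁻⁵ m/K
ΔT = 1.28×10⁻³ / 1.961114×10⁻⁵ = 65.269 K
T = 14.4 + 65.269 = 79.669 °C

T = 79.7 °C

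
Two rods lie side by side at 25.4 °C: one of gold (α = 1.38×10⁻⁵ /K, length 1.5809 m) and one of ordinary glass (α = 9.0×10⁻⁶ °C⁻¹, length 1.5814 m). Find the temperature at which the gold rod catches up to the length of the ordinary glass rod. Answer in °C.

Equal length when α₁L₁ΔT − α₂L₂ΔT = L₂ − L₁ = 5.00×10⁻⁴ m
α₁L₁ = 2.181642×10⁻⁵, α₂L₂ = 1.42326×10⁻⁵ → Δ(αL) = 7.58382×10⁻⁶ m/K
ΔT = 5.00×10⁻⁴ / 7.58382×10⁻⁶ = 65.9298 K, so T = 25.4 + 65.9298 = 91.3298 °C

T = 91.33 °C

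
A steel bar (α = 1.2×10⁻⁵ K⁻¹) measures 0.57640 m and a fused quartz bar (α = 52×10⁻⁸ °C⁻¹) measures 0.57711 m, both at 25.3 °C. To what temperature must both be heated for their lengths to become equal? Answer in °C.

T = 132.6 °C

Equal length when α₁L₁ΔT − α₂L₂ΔT = L₂ − L₁ = 7.10×10⁻⁴ m
α₁L₁ = 6.9168×10⁻⁶, α₂L₂ = 3.000972×10⁻⁷ → Δ(αL) = 6.6167028×10⁻⁶ m/K
ΔT = 7.10×10⁻⁴ / 6.6167028×10⁻⁶ = 107.304 K, so T = 25.3 + 107.304 = 132.604 °C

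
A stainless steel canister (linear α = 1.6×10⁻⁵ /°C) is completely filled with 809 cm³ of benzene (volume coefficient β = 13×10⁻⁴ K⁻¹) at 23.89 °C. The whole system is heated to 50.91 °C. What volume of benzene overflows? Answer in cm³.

The canister also expands: β_container ≈ 3α = 4.8×10⁻⁵ /K
Net overflow = V₀(β_liq − 3α_cont)ΔT
β − 3α = 1.30×10⁻³ − 4.8×10⁻⁵ = 1.252×10⁻³ /K; ΔT = 27.02 K
ΔV = 809 × 1.252×10⁻³ × 27.02 = 27.4 cm³

27.4 cm³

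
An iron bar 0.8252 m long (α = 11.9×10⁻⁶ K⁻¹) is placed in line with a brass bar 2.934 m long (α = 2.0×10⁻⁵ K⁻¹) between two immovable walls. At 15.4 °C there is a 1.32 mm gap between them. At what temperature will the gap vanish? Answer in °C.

Gap closes when ΔL₁ + ΔL₂ = 1.32 mm = 1.32×10⁻³ m
(α₁L₁ + α₂L₂)ΔT = g
α₁L₁ + α₂L₂ = 11.9×10⁻⁶×0.8252 + 2.0×10⁻⁵×2.934 = 6.849988×10⁻⁵ m/K
ΔT = 1.32×10⁻³ / 6.849988×10⁻⁵ = 19.270 K
T = 15.4 + 19.270 = 34.670 °C

T = 34.7 °C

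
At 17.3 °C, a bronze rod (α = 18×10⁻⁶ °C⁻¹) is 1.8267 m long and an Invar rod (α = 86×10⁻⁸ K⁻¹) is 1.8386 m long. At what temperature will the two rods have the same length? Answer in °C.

L₁(1 + α₁ΔT) = L₂(1 + α₂ΔT) ⇒ ΔT = (L₂ − L₁)/(α₁L₁ − α₂L₂)
L₂ − L₁ = 1.8386 − 1.8267 = 1.19×10⁻² m
α₁L₁ − α₂L₂ = 18×10⁻⁶×1.8267 − 86×10⁻⁸×1.8386 = 3.1299404×10⁻⁵ m/K
ΔT = 1.19×10⁻² / 3.1299404×10⁻⁵ = 380.199 K
T = 17.3 + 380.199 = 397.499 °C

T = 397.5 °C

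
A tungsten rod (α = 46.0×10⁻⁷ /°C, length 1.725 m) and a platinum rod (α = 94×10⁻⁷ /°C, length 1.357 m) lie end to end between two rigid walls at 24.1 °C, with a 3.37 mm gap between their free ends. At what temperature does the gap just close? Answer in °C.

T = 187 °C

Gap closes when ΔL₁ + ΔL₂ = 3.37 mm = 3.37×10⁻³ m
(α₁L₁ + α₂L₂)ΔT = g
α₁L₁ + α₂L₂ = 46.0×10⁻⁷×1.725 + 94×10⁻⁷×1.357 = 2.06908×10⁻⁵ m/K
ΔT = 3.37×10⁻³ / 2.06908×10⁻⁵ = 162.87 K
T = 24.1 + 162.87 = 186.97 °C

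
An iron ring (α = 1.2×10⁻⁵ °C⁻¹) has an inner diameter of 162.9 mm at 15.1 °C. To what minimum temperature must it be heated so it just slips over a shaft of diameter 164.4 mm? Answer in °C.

T = 782 °C

Required Δd = 164.4 − 162.9 = 1.5 mm
Δd = αd₀ΔT ⇒ ΔT = Δd/(αd₀) = 1.5 / (1.2×10⁻⁵ × 162.9) = 767.34 K
T_min = 15.1 + 767.34 = 782.44 °C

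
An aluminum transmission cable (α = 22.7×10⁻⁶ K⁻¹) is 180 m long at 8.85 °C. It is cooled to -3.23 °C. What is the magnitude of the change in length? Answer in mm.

ΔL = 49.4 mm

|ΔT| = |-3.23 − 8.85| = 12.08 K
ΔL = αL₀ΔT = (22.7×10⁻⁶)(180)(12.08) = 4.94×10⁻² m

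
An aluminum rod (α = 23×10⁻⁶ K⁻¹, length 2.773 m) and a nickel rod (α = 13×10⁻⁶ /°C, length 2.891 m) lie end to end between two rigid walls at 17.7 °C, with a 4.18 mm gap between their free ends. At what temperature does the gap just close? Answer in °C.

Gap closes when ΔL₁ + ΔL₂ = 4.18 mm = 4.18×10⁻³ m
(α₁L₁ + α₂L₂)ΔT = g
α₁L₁ + α₂L₂ = 23×10⁻⁶×2.773 + 13×10⁻⁶×2.891 = 1.01362×10⁻⁴ m/K
ΔT = 4.18×10⁻³ / 1.01362×10⁻⁴ = 41.238 K
T = 17.7 + 41.238 = 58.938 °C

T = 58.9 °C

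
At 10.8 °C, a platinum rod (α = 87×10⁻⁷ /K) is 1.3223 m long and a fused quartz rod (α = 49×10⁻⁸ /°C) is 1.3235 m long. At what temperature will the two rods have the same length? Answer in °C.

T = 121.3 °C

L₁(1 + α₁ΔT) = L₂(1 + α₂ΔT) ⇒ ΔT = (L₂ − L₁)/(α₁L₁ − α₂L₂)
L₂ − L₁ = 1.3235 − 1.3223 = 1.20×10⁻³ m
α₁L₁ − α₂L₂ = 87×10⁻⁷×1.3223 − 49×10⁻⁸×1.3235 = 1.0855495×10⁻⁵ m/K
ΔT = 1.20×10⁻³ / 1.0855495×10⁻⁵ = 110.543 K
T = 10.8 + 110.543 = 121.343 °C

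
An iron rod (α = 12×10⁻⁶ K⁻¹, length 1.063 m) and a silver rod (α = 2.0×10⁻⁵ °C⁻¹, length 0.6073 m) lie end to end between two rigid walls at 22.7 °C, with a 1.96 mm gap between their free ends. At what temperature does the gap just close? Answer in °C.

α₁L₁ = 1.2756×10⁻⁵ m/K, α₂L₂ = 1.2146×10⁻⁵ m/K → total 2.4902×10⁻⁵ m/K
ΔT = g/(α₁L₁+α₂L₂) = 1.96×10⁻³ / 2.4902×10⁻⁵ = 78.71 K
T = 22.7 + 78.71 = 101.41 °C

T = 101 °C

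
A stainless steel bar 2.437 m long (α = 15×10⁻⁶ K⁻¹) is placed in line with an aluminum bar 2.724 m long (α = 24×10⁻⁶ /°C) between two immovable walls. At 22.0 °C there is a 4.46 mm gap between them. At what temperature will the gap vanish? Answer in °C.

Gap closes when ΔL₁ + ΔL₂ = 4.46 mm = 4.46×10⁻³ m
(α₁L₁ + α₂L₂)ΔT = g
α₁L₁ + α₂L₂ = 15×10⁻⁶×2.437 + 24×10⁻⁶×2.724 = 1.01931×10⁻⁴ m/K
ΔT = 4.46×10⁻³ / 1.01931×10⁻⁴ = 43.755 K
T = 22.0 + 43.755 = 65.755 °C

T = 65.8 °C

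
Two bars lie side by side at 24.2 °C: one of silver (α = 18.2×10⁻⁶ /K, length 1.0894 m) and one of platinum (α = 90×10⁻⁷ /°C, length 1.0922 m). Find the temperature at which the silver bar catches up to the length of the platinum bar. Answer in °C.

L₁(1 + α₁ΔT) = L₂(1 + α₂ΔT) ⇒ ΔT = (L₂ − L₁)/(α₁L₁ − α₂L₂)
L₂ − L₁ = 1.0922 − 1.0894 = 2.80×10⁻³ m
α₁L₁ − α₂L₂ = 18.2×10⁻⁶×1.0894 − 90×10⁻⁷×1.0922 = 9.99728×10⁻⁶ m/K
ΔT = 2.80×10⁻³ / 9.99728×10⁻⁶ = 280.076 K
T = 24.2 + 280.076 = 304.276 °C

T = 304.3 °C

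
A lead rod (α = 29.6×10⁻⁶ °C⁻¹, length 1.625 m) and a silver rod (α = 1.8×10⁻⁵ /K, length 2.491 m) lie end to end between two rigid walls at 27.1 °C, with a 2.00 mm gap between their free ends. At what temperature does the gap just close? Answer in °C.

T = 48.6 °C

α₁L₁ = 4.810×10⁻⁵ m/K, α₂L₂ = 4.4838×10⁻⁵ m/K → total 9.2938×10⁻⁵ m/K
ΔT = g/(α₁L₁+α₂L₂) = 2.00×10⁻³ / 9.2938×10⁻⁵ = 21.520 K
T = 27.1 + 21.520 = 48.620 °C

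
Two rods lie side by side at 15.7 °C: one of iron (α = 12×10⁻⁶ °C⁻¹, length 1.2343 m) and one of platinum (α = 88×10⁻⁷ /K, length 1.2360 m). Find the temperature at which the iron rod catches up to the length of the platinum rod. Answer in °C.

L₁(1 + α₁ΔT) = L₂(1 + α₂ΔT) ⇒ ΔT = (L₂ − L₁)/(α₁L₁ − α₂L₂)
L₂ − L₁ = 1.2360 − 1.2343 = 1.70×10⁻³ m
α₁L₁ − α₂L₂ = 12×10⁻⁶×1.2343 − 88×10⁻⁷×1.2360 = 3.9348×10⁻⁶ m/K
ΔT = 1.70×10⁻³ / 3.9348×10⁻⁶ = 432.042 K
T = 15.7 + 432.042 = 447.742 °C

T = 447.7 °C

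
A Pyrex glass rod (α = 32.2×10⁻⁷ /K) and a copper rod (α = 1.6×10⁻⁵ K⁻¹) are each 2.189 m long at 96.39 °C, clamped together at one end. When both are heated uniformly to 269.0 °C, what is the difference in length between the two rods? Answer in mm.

ΔT = 172.61 K
Pyrex glass: ΔL = 32.2×10⁻⁷ × 2.189 m × 172.61 = 1.2167×10⁻³ m = 1.2167 mm
copper: ΔL = 1.6×10⁻⁵ × 2.189 m × 172.61 = 6.0455×10⁻³ m = 6.0455 mm
difference = 6.0455 − 1.2167 = 4.8288 mm

4.83 mm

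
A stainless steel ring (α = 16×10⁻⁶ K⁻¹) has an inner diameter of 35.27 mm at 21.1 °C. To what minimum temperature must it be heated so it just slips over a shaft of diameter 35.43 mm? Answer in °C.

Required Δd = 35.43 − 35.27 = 0.16 mm
Δd = αd₀ΔT ⇒ ΔT = Δd/(αd₀) = 0.16 / (16×10⁻⁶ × 35.27) = 283.53 K
T_min = 21.1 + 283.53 = 304.63 °C

T = 305 °C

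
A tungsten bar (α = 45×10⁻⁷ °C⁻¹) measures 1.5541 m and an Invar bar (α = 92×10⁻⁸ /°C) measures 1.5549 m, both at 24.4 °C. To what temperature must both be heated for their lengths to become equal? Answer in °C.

T = 168.2 °C

L₁(1 + α₁ΔT) = L₂(1 + α₂ΔT) ⇒ ΔT = (L₂ − L₁)/(α₁L₁ − α₂L₂)
L₂ − L₁ = 1.5549 − 1.5541 = 8.00×10⁻⁴ m
α₁L₁ − α₂L₂ = 45×10⁻⁷×1.5541 − 92×10⁻⁸×1.5549 = 5.562942×10⁻⁶ m/K
ΔT = 8.00×10⁻⁴ / 5.562942×10⁻⁶ = 143.809 K
T = 24.4 + 143.809 = 168.209 °C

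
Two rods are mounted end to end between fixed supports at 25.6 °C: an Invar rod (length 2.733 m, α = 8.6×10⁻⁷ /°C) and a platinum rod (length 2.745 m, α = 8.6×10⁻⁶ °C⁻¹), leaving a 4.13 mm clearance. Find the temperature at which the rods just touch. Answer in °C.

Gap closes when ΔL₁ + ΔL₂ = 4.13 mm = 4.13×10⁻³ m
(α₁L₁ + α₂L₂)ΔT = g
α₁L₁ + α₂L₂ = 8.6×10⁻⁷×2.733 + 8.6×10⁻⁶×2.745 = 2.595738×10⁻⁵ m/K
ΔT = 4.13×10⁻³ / 2.595738×10⁻⁵ = 159.11 K
T = 25.6 + 159.11 = 184.71 °C

T = 185 °C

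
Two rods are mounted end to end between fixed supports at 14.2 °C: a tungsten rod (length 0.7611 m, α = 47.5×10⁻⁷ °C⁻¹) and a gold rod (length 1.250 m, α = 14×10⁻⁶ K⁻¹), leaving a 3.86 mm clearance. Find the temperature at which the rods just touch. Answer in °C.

T = 197 °C

α₁L₁ = 3.615225×10⁻⁶ m/K, α₂L₂ = 1.750×10⁻⁵ m/K → total 2.1115225×10⁻⁵ m/K
ΔT = g/(α₁L₁+α₂L₂) = 3.86×10⁻³ / 2.1115225×10⁻⁵ = 182.81 K
T = 14.2 + 182.81 = 197.01 °C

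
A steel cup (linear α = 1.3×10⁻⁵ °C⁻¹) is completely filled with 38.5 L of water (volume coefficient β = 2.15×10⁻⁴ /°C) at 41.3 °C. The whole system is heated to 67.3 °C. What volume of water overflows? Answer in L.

The cup also expands: β_container ≈ 3α = 3.9×10⁻⁵ /K
Net overflow = V₀(β_liq − 3α_cont)ΔT
β − 3α = 2.15×10⁻⁴ − 3.9×10⁻⁵ = 1.76×10⁻⁴ /K; ΔT = 26.0 K
ΔV = 38.5 × 1.76×10⁻⁴ × 26.0 = 0.176 L

0.176 L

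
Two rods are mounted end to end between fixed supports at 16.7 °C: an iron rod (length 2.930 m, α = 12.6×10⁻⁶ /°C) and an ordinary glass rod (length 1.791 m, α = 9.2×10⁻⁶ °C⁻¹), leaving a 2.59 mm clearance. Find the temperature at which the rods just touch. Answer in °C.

T = 65.2 °C

Gap closes when ΔL₁ + ΔL₂ = 2.59 mm = 2.59×10⁻³ m
(α₁L₁ + α₂L₂)ΔT = g
α₁L₁ + α₂L₂ = 12.6×10⁻⁶×2.930 + 9.2×10⁻⁶×1.791 = 5.33952×10⁻⁵ m/K
ΔT = 2.59×10⁻³ / 5.33952×10⁻⁵ = 48.506 K
T = 16.7 + 48.506 = 65.206 °C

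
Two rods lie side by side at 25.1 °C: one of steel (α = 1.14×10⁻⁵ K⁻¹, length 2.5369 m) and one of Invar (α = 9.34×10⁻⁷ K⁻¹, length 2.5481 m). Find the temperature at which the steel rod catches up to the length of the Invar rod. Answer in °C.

L₁(1 + α₁ΔT) = L₂(1 + α₂ΔT) ⇒ ΔT = (L₂ − L₁)/(α₁L₁ − α₂L₂)
L₂ − L₁ = 2.5481 − 2.5369 = 1.12×10⁻² m
α₁L₁ − α₂L₂ = 1.14×10⁻⁵×2.5369 − 9.34×10⁻⁷×2.5481 = 2.65407346×10⁻⁵ m/K
ΔT = 1.12×10⁻² / 2.65407346×10⁻⁵ = 421.993 K
T = 25.1 + 421.993 = 447.093 °C

T = 447.1 °C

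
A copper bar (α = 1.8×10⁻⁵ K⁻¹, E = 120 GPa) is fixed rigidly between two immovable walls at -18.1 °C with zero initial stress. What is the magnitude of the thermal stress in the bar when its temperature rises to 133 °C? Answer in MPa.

Fully constrained: the free strain ε = αΔT is blocked, so σ = Eε = EαΔT.
|ΔT| = 151.1 K
σ = 120×10⁹ × 1.8×10⁻⁵ × 151.1 = 3.26×10⁸ Pa

σ = 326 MPa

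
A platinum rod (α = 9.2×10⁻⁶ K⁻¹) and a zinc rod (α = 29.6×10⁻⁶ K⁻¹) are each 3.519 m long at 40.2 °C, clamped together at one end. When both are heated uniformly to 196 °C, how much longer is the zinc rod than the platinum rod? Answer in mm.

11.2 mm

ΔT = 155.8 K
platinum: ΔL = 9.2×10⁻⁶ × 3.519 m × 155.8 = 5.0440×10⁻³ m = 5.0440 mm
zinc: ΔL = 29.6×10⁻⁶ × 3.519 m × 155.8 = 1.6229×10⁻² m = 16.229 mm
difference = 16.229 − 5.0440 = 11.185 mm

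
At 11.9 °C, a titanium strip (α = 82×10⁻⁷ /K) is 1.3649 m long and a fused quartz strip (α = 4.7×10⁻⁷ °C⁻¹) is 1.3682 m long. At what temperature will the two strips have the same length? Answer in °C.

L₁(1 + α₁ΔT) = L₂(1 + α₂ΔT) ⇒ ΔT = (L₂ − L₁)/(α₁L₁ − α₂L₂)
L₂ − L₁ = 1.3682 − 1.3649 = 3.30×10⁻³ m
α₁L₁ − α₂L₂ = 82×10⁻⁷×1.3649 − 4.7×10⁻⁷×1.3682 = 1.0549126×10⁻⁵ m/K
ΔT = 3.30×10⁻³ / 1.0549126×10⁻⁵ = 312.822 K
T = 11.9 + 312.822 = 324.722 °C

T = 324.7 °C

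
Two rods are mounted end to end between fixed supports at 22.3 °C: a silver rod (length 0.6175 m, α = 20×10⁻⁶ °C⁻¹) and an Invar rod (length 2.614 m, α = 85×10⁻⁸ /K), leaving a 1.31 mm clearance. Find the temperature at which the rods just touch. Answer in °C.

α₁L₁ = 1.235×10⁻⁵ m/K, α₂L₂ = 2.2219×10⁻⁶ m/K → total 1.45719×10⁻⁵ m/K
ΔT = g/(α₁L₁+α₂L₂) = 1.31×10⁻³ / 1.45719×10⁻⁵ = 89.90 K
T = 22.3 + 89.90 = 112.20 °C

T = 112 °C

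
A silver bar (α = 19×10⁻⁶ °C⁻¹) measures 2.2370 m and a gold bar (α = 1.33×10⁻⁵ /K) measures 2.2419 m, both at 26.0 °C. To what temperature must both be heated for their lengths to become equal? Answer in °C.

T = 412.3 °C

L₁(1 + α₁ΔT) = L₂(1 + α₂ΔT) ⇒ ΔT = (L₂ − L₁)/(α₁L₁ − α₂L₂)
L₂ − L₁ = 2.2419 − 2.2370 = 4.90×10⁻³ m
α₁L₁ − α₂L₂ = 19×10⁻⁶×2.2370 − 1.33×10⁻⁵×2.2419 = 1.268573×10⁻⁵ m/K
ΔT = 4.90×10⁻³ / 1.268573×10⁻⁵ = 386.261 K
T = 26.0 + 386.261 = 412.261 °C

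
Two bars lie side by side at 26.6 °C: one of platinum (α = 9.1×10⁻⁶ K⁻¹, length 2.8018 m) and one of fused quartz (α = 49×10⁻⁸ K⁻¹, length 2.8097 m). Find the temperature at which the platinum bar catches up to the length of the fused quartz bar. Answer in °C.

Equal length when α₁L₁ΔT − α₂L₂ΔT = L₂ − L₁ = 7.90×10⁻³ m
α₁L₁ = 2.549638×10⁻⁵, α₂L₂ = 1.376753×10⁻⁶ → Δ(αL) = 2.4119627×10⁻⁵ m/K
ΔT = 7.90×10⁻³ / 2.4119627×10⁻⁵ = 327.534 K, so T = 26.6 + 327.534 = 354.134 °C

T = 354.1 °C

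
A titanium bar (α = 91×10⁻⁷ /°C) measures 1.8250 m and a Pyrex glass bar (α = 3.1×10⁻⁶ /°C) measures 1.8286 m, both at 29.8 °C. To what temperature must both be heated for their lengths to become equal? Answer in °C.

L₁(1 + α₁ΔT) = L₂(1 + α₂ΔT) ⇒ ΔT = (L₂ − L₁)/(α₁L₁ − α₂L₂)
L₂ − L₁ = 1.8286 − 1.8250 = 3.60×10⁻³ m
α₁L₁ − α₂L₂ = 91×10⁻⁷×1.8250 − 3.1×10⁻⁶×1.8286 = 1.093884×10⁻⁵ m/K
ΔT = 3.60×10⁻³ / 1.093884×10⁻⁵ = 329.103 K
T = 29.8 + 329.103 = 358.903 °C

T = 358.9 °C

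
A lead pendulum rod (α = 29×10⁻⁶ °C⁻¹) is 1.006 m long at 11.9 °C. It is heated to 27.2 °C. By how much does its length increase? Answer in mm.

|ΔT| = |27.2 − 11.9| = 15.3 K
ΔL = αL₀ΔT = (29×10⁻⁶)(1.006)(15.3) = 4.46×10⁻⁴ m

ΔL = 0.446 mm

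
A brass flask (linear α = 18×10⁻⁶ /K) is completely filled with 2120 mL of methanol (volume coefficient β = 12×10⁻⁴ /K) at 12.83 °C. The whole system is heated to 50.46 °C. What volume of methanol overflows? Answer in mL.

The flask also expands: β_container ≈ 3α = 5.4×10⁻⁵ /K
Net overflow = V₀(β_liq − 3α_cont)ΔT
β − 3α = 1.20×10⁻³ − 5.4×10⁻⁵ = 1.146×10⁻³ /K; ΔT = 37.63 K
ΔV = 2120 × 1.146×10⁻³ × 37.63 = 91.4 mL

91.4 mL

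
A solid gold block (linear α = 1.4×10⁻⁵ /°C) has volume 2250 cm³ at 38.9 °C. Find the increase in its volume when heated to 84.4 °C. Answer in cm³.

ΔV = 4.30 cm³

Isotropic solid: β ≈ 3α = 4.2×10⁻⁵ /K; ΔT = 45.5 K
ΔV = 3αV₀ΔT = 3(1.4×10⁻⁵)(2250)(45.5) = 4.30 cm³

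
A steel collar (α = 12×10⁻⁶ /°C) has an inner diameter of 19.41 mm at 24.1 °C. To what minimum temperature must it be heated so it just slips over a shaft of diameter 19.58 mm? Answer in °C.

T = 754 °C

Required Δd = 19.58 − 19.41 = 0.17 mm
Δd = αd₀ΔT ⇒ ΔT = Δd/(αd₀) = 0.17 / (12×10⁻⁶ × 19.41) = 729.86 K
T_min = 24.1 + 729.86 = 753.96 °C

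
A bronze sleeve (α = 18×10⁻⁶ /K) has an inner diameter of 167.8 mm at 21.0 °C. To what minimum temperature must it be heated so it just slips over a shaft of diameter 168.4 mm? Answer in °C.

T = 220 °C

Required Δd = 168.4 − 167.8 = 0.6 mm
Δd = αd₀ΔT ⇒ ΔT = Δd/(αd₀) = 0.6 / (18×10⁻⁶ × 167.8) = 198.65 K
T_min = 21.0 + 198.65 = 219.65 °C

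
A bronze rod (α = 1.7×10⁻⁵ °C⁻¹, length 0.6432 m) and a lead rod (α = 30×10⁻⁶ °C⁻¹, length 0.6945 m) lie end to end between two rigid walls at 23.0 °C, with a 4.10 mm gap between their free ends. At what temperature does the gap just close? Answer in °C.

T = 152 °C

Gap closes when ΔL₁ + ΔL₂ = 4.10 mm = 4.10×10⁻³ m
(α₁L₁ + α₂L₂)ΔT = g
α₁L₁ + α₂L₂ = 1.7×10⁻⁵×0.6432 + 30×10⁻⁶×0.6945 = 3.17694×10⁻⁵ m/K
ΔT = 4.10×10⁻³ / 3.17694×10⁻⁵ = 129.06 K
T = 23.0 + 129.06 = 152.06 °C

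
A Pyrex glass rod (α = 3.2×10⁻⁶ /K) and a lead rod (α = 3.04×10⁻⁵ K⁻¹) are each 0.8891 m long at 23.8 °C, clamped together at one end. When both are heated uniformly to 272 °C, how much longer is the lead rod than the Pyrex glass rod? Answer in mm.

ΔT = 248.2 K
Pyrex glass: ΔL = 3.2×10⁻⁶ × 0.8891 m × 248.2 = 7.0616×10⁻⁴ m = 0.70616 mm
lead: ΔL = 3.04×10⁻⁵ × 0.8891 m × 248.2 = 6.7085×10⁻³ m = 6.7085 mm
difference = 6.7085 − 0.70616 = 6.00234 mm

6.00 mm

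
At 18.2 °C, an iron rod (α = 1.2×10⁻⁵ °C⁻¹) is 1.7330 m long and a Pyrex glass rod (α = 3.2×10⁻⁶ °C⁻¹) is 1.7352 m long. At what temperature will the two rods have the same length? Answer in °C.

T = 162.5 °C

L₁(1 + α₁ΔT) = L₂(1 + α₂ΔT) ⇒ ΔT = (L₂ − L₁)/(α₁L₁ − α₂L₂)
L₂ − L₁ = 1.7352 − 1.7330 = 2.20×10⁻³ m
α₁L₁ − α₂L₂ = 1.2×10⁻⁵×1.7330 − 3.2×10⁻⁶×1.7352 = 1.524336×10⁻⁵ m/K
ΔT = 2.20×10⁻³ / 1.524336×10⁻⁵ = 144.325 K
T = 18.2 + 144.325 = 162.525 °C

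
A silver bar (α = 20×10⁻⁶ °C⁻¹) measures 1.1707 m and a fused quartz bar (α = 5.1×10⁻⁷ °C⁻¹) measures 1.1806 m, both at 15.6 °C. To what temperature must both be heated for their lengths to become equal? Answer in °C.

T = 449.6 °C

Equal length when α₁L₁ΔT − α₂L₂ΔT = L₂ − L₁ = 9.90×10⁻³ m
α₁L₁ = 2.3414×10⁻⁵, α₂L₂ = 6.02106×10⁻⁷ → Δ(αL) = 2.2811894×10⁻⁵ m/K
ΔT = 9.90×10⁻³ / 2.2811894×10⁻⁵ = 433.984 K, so T = 15.6 + 433.984 = 449.584 °C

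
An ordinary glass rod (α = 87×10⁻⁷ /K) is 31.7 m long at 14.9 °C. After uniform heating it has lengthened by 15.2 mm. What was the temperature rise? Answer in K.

ΔL = αL₀ΔT ⇒ ΔT = ΔL / (αL₀)
ΔT = 15.2×10⁻³ m / (87×10⁻⁷ × 31.7 m) = 55.114 K

ΔT = 55.1 K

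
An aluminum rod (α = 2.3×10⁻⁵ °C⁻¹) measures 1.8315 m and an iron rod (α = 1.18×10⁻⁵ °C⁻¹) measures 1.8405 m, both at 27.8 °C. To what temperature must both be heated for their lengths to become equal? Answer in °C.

Equal length when α₁L₁ΔT − α₂L₂ΔT = L₂ − L₁ = 9.00×10⁻³ m
α₁L₁ = 4.21245×10⁻⁵, α₂L₂ = 2.17179×10⁻⁵ → Δ(αL) = 2.04066×10⁻⁵ m/K
ΔT = 9.00×10⁻³ / 2.04066×10⁻⁵ = 441.034 K, so T = 27.8 + 441.034 = 468.834 °C

T = 468.8 °C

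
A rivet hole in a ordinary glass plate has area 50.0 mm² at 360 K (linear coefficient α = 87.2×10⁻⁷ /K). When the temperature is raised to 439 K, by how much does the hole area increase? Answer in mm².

Area coefficient ≈ 2α; |ΔT| = 79 K
ΔA = 2αA₀ΔT = 2(87.2×10⁻⁷)(50.0)(79) = 0.0689 mm²

ΔA = 0.0689 mm²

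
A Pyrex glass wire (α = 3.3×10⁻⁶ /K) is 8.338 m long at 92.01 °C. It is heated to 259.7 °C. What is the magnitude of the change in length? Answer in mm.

ΔL = 4.61 mm

|ΔT| = |259.7 − 92.01| = 167.69 K
ΔL = αL₀ΔT = (3.3×10⁻⁶)(8.338)(167.69) = 4.61×10⁻³ m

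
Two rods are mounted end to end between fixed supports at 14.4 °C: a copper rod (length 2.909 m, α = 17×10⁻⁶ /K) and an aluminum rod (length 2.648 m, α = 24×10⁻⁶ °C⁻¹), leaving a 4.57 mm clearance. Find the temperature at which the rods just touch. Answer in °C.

T = 54.8 °C

α₁L₁ = 4.9453×10⁻⁵ m/K, α₂L₂ = 6.3552×10⁻⁵ m/K → total 1.13005×10⁻⁴ m/K
ΔT = g/(α₁L₁+α₂L₂) = 4.57×10⁻³ / 1.13005×10⁻⁴ = 40.441 K
T = 14.4 + 40.441 = 54.841 °C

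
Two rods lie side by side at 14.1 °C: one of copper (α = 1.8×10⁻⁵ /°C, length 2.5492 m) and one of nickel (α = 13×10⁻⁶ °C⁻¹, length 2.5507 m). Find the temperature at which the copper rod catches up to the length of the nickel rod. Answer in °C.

Equal length when α₁L₁ΔT − α₂L₂ΔT = L₂ − L₁ = 1.50×10⁻³ m
α₁L₁ = 4.58856×10⁻⁵, α₂L₂ = 3.31591×10⁻⁵ → Δ(αL) = 1.27265×10⁻⁵ m/K
ΔT = 1.50×10⁻³ / 1.27265×10⁻⁵ = 117.864 K, so T = 14.1 + 117.864 = 131.964 °C

T = 132.0 °C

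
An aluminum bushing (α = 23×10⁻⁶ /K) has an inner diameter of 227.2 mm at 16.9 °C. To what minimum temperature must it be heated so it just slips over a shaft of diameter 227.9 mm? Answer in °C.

T = 151 °C

Required Δd = 227.9 − 227.2 = 0.7 mm
Δd = αd₀ΔT ⇒ ΔT = Δd/(αd₀) = 0.7 / (23×10⁻⁶ × 227.2) = 133.96 K
T_min = 16.9 + 133.96 = 150.86 °C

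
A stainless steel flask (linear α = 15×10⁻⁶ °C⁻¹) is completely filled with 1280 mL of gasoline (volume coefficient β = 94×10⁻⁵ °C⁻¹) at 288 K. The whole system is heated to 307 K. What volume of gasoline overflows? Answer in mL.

21.8 mL

The flask also expands: β_container ≈ 3α = 4.5×10⁻⁵ /K
Net overflow = V₀(β_liq − 3α_cont)ΔT
β − 3α = 9.40×10⁻⁴ − 4.5×10⁻⁵ = 8.95×10⁻⁴ /K; ΔT = 19 K
ΔV = 1280 × 8.95×10⁻⁴ × 19 = 21.8 mL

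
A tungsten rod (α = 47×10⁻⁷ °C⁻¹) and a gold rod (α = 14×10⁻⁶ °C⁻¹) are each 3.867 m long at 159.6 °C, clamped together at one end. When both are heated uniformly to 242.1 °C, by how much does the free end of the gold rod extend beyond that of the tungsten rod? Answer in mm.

ΔT = 82.5 K
tungsten: ΔL = 47×10⁻⁷ × 3.867 m × 82.5 = 1.4994×10⁻³ m = 1.4994 mm
gold: ΔL = 14×10⁻⁶ × 3.867 m × 82.5 = 4.4664×10⁻³ m = 4.4664 mm
difference = 4.4664 − 1.4994 = 2.9670 mm

2.97 mm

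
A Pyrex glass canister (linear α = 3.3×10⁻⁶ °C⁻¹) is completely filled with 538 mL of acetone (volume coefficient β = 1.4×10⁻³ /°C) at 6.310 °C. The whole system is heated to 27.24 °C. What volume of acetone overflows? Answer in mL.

15.7 mL

The canister also expands: β_container ≈ 3α = 9.9×10⁻⁶ /K
Net overflow = V₀(β_liq − 3α_cont)ΔT
β − 3α = 1.40×10⁻³ − 9.9×10⁻⁶ = 1.3901×10⁻³ /K; ΔT = 20.930 K
ΔV = 538 × 1.3901×10⁻³ × 20.930 = 15.7 mL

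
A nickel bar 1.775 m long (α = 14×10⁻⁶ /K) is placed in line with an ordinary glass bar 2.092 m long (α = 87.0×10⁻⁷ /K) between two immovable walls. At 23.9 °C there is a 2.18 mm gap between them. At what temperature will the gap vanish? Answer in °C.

T = 74.5 °C

Gap closes when ΔL₁ + ΔL₂ = 2.18 mm = 2.18×10⁻³ m
(α₁L₁ + α₂L₂)ΔT = g
α₁L₁ + α₂L₂ = 14×10⁻⁶×1.775 + 87.0×10⁻⁷×2.092 = 4.30504×10⁻⁵ m/K
ΔT = 2.18×10⁻³ / 4.30504×10⁻⁵ = 50.638 K
T = 23.9 + 50.638 = 74.538 °C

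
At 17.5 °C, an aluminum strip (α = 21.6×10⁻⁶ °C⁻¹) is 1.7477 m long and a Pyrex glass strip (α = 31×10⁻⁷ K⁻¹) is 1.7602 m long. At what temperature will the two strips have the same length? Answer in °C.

T = 404.6 °C

L₁(1 + α₁ΔT) = L₂(1 + α₂ΔT) ⇒ ΔT = (L₂ − L₁)/(α₁L₁ − α₂L₂)
L₂ − L₁ = 1.7602 − 1.7477 = 1.25×10⁻² m
α₁L₁ − α₂L₂ = 21.6×10⁻⁶×1.7477 − 31×10⁻⁷×1.7602 = 3.22937×10⁻⁵ m/K
ΔT = 1.25×10⁻² / 3.22937×10⁻⁵ = 387.072 K
T = 17.5 + 387.072 = 404.572 °C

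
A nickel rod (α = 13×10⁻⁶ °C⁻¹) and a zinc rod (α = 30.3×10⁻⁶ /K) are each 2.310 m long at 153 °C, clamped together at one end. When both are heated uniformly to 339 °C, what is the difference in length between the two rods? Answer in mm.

7.43 mm

ΔT = 186 K
nickel: ΔL = 13×10⁻⁶ × 2.310 m × 186 = 5.5856×10⁻³ m = 5.5856 mm
zinc: ΔL = 30.3×10⁻⁶ × 2.310 m × 186 = 1.3019×10⁻² m = 13.019 mm
difference = 13.019 − 5.5856 = 7.4334 mm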